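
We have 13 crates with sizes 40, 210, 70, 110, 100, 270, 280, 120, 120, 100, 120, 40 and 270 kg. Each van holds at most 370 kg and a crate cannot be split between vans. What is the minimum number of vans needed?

6

Total = 280 + 270 + 270 + 210 + 120 + 120 + 120 + 110 + 100 + 100 + 70 + 40 + 40 = 1850 kg.
Lower bound: ⌈1850/370⌉ = 5 vans.
A packing using 6 vans:
  van 1: 280 + 70 = 350
  van 2: 270 + 100 = 370
  van 3: 270 + 100 = 370
  van 4: 210 + 120 + 40 = 370
  van 5: 120 + 120 + 110 = 350
  van 6: 40 = 40
No arrangement into 5 vans stays within capacity, so 6 is optimal.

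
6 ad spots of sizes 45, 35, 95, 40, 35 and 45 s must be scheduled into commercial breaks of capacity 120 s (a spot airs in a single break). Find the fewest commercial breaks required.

3

Total = 95 + 45 + 45 + 40 + 35 + 35 = 295 s.
Lower bound: ⌈295/120⌉ = 3 commercial breaks.
A packing using 3 commercial breaks:
  break 1: 95 = 95
  break 2: 45 + 45 = 90
  break 3: 40 + 35 + 35 = 110
This matches the lower bound, so 3 is optimal.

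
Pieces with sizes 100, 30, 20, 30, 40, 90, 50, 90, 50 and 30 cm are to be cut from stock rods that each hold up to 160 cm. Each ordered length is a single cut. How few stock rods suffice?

4

Total = 100 + 90 + 90 + 50 + 50 + 40 + 30 + 30 + 30 + 20 = 530 cm.
Lower bound: ⌈530/160⌉ = 4 stock rods.
A packing using 4 stock rods:
  stock rod 1: 100 + 50 = 150
  stock rod 2: 90 + 50 + 20 = 160
  stock rod 3: 90 + 40 + 30 = 160
  stock rod 4: 30 + 30 = 60
This matches the lower bound, so 4 is optimal.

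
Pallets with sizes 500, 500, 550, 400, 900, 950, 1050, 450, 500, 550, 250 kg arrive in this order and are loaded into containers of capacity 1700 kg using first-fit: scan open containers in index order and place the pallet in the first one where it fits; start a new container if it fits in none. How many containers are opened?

5

  500 → container 1 (new)  [load 500/1700]
  500 → container 1  [load 1000/1700]
  550 → container 1  [load 1550/1700]
  400 → container 2 (new)  [load 400/1700]
  900 → container 2  [load 1300/1700]
  950 → container 3 (new)  [load 950/1700]
  1050 → container 4 (new)  [load 1050/1700]
  450 → container 3  [load 1400/1700]
  500 → container 4  [load 1550/1700]
  550 → container 5 (new)  [load 550/1700]
  250 → container 2  [load 1550/1700]
5 containers opened.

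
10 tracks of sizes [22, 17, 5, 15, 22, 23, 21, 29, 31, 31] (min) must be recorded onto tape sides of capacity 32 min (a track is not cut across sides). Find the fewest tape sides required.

8

Total = 31 + 31 + 29 + 23 + 22 + 22 + 21 + 17 + 15 + 5 = 216 min.
Lower bound: ⌈216/32⌉ = 7 tape sides.
Also, 8 tracks each exceed 16 min, and no two of those can share a side, so at least 8 tape sides are needed.
A packing using 8 tape sides:
  side 1: 31 = 31
  side 2: 31 = 31
  side 3: 29 = 29
  side 4: 23 + 5 = 28
  side 5: 22 = 22
  side 6: 22 = 22
  side 7: 21 = 21
  side 8: 17 + 15 = 32
This matches the lower bound, so 8 is optimal.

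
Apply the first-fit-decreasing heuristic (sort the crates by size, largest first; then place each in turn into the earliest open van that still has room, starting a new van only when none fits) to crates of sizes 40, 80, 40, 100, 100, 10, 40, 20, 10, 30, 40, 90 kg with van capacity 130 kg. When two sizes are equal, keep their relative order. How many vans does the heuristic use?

5

Sorted descending: 100, 100, 90, 80, 40, 40, 40, 40, 30, 20, 10, 10.
  100 → van 1 (new)  [load 100/130]
  100 → van 2 (new)  [load 100/130]
  90 → van 3 (new)  [load 90/130]
  80 → van 4 (new)  [load 80/130]
  40 → van 3  [load 130/130]
  40 → van 4  [load 120/130]
  40 → van 5 (new)  [load 40/130]
  40 → van 5  [load 80/130]
  30 → van 1  [load 130/130]
  20 → van 2  [load 120/130]
  10 → van 2  [load 130/130]
  10 → van 4  [load 130/130]
5 vans opened.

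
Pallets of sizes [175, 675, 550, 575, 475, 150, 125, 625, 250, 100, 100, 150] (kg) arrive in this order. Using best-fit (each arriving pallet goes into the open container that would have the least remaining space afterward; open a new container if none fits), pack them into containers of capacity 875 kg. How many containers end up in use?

5

  175 → container 1 (new)  [load 175/875]
  675 → container 1  [load 850/875]
  550 → container 2 (new)  [load 550/875]
  575 → container 3 (new)  [load 575/875]
  475 → container 4 (new)  [load 475/875]
  150 → container 3  [load 725/875]
  125 → container 3  [load 850/875]
  625 → container 5 (new)  [load 625/875]
  250 → container 5  [load 875/875]
  100 → container 2  [load 650/875]
  100 → container 2  [load 750/875]
  150 → container 4  [load 625/875]
5 containers opened.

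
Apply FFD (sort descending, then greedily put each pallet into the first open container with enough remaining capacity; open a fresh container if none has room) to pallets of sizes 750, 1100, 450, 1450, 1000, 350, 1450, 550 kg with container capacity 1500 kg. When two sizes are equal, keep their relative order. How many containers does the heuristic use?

5

Sorted descending: 1450, 1450, 1100, 1000, 750, 550, 450, 350.
  1450 → container 1 (new)  [load 1450/1500]
  1450 → container 2 (new)  [load 1450/1500]
  1100 → container 3 (new)  [load 1100/1500]
  1000 → container 4 (new)  [load 1000/1500]
  750 → container 5 (new)  [load 750/1500]
  550 → container 5  [load 1300/1500]
  450 → container 4  [load 1450/1500]
  350 → container 3  [load 1450/1500]
5 containers opened.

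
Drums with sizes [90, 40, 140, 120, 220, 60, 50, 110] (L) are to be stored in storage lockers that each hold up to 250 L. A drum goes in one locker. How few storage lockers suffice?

4

Total = 220 + 140 + 120 + 110 + 90 + 60 + 50 + 40 = 830 L.
Lower bound: ⌈830/250⌉ = 4 storage lockers.
A packing using 4 storage lockers:
  locker 1: 220 = 220
  locker 2: 140 + 110 = 250
  locker 3: 120 + 90 + 40 = 250
  locker 4: 60 + 50 = 110
This matches the lower bound, so 4 is optimal.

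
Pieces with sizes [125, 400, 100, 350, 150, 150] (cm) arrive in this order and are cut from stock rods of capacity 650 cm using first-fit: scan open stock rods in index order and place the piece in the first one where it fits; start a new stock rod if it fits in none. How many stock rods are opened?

2

  125 → stock rod 1 (new)  [load 125/650]
  400 → stock rod 1  [load 525/650]
  100 → stock rod 1  [load 625/650]
  350 → stock rod 2 (new)  [load 350/650]
  150 → stock rod 2  [load 500/650]
  150 → stock rod 2  [load 650/650]
2 stock rods opened.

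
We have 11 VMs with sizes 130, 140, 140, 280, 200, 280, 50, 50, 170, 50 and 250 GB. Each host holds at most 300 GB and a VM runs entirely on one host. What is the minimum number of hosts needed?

Total = 280 + 280 + 250 + 200 + 170 + 140 + 140 + 130 + 50 + 50 + 50 = 1740 GB.
Lower bound: ⌈1740/300⌉ = 6 hosts.
A packing using 6 hosts:
  host 1: 280 = 280
  host 2: 280 = 280
  host 3: 250 + 50 = 300
  host 4: 200 + 50 + 50 = 300
  host 5: 170 + 130 = 300
  host 6: 140 + 140 = 280
This matches the lower bound, so 6 is optimal.

6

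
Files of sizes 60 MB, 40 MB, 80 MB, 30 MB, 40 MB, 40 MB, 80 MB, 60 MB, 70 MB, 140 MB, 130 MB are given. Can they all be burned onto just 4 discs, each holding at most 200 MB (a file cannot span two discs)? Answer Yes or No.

Yes

A valid assignment using 4 discs:
  disc 1: 140 + 60 = 200
  disc 2: 130 + 70 = 200
  disc 3: 80 + 80 + 40 = 200
  disc 4: 60 + 40 + 40 + 30 = 170
Every load is within 200 MB, so 4 discs suffice.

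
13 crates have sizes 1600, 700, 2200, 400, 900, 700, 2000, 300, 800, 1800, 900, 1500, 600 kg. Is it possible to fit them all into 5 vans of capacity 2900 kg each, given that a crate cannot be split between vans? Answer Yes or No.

Yes

A valid assignment using 5 vans:
  van 1: 2200 + 700 = 2900
  van 2: 2000 + 900 = 2900
  van 3: 1800 + 800 + 300 = 2900
  van 4: 1600 + 900 + 400 = 2900
  van 5: 1500 + 700 + 600 = 2800
Every load is within 2900 kg, so 5 vans suffice.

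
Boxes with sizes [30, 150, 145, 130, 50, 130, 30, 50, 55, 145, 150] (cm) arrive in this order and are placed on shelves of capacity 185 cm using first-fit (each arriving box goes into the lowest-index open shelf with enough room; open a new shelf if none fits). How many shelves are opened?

7

  30 → shelf 1 (new)  [load 30/185]
  150 → shelf 1  [load 180/185]
  145 → shelf 2 (new)  [load 145/185]
  130 → shelf 3 (new)  [load 130/185]
  50 → shelf 3  [load 180/185]
  130 → shelf 4 (new)  [load 130/185]
  30 → shelf 2  [load 175/185]
  50 → shelf 4  [load 180/185]
  55 → shelf 5 (new)  [load 55/185]
  145 → shelf 6 (new)  [load 145/185]
  150 → shelf 7 (new)  [load 150/185]
7 shelves opened.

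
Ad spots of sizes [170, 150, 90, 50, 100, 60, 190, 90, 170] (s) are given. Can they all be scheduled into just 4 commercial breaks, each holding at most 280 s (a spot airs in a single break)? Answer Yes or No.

A valid assignment using 4 commercial breaks:
  break 1: 190 + 90 = 280
  break 2: 170 + 100 = 270
  break 3: 170 + 90 = 260
  break 4: 150 + 60 + 50 = 260
Every load is within 280 s, so 4 commercial breaks suffice.

Yes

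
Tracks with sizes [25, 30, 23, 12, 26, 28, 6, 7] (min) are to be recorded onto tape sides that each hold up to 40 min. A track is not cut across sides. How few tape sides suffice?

Total = 30 + 28 + 26 + 25 + 23 + 12 + 7 + 6 = 157 min.
Lower bound: ⌈157/40⌉ = 4 tape sides.
Also, 5 tracks each exceed 20 min, and no two of those can share a side, so at least 5 tape sides are needed.
A packing using 5 tape sides:
  side 1: 30 + 7 = 37
  side 2: 28 + 12 = 40
  side 3: 26 + 6 = 32
  side 4: 25 = 25
  side 5: 23 = 23
This matches the lower bound, so 5 is optimal.

5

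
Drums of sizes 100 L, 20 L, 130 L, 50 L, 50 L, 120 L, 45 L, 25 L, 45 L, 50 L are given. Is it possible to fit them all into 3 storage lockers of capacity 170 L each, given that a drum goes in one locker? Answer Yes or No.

Total = 635 L; ⌈635/170⌉ = 4.
At least 4 storage lockers are required, but only 3 are allowed.

No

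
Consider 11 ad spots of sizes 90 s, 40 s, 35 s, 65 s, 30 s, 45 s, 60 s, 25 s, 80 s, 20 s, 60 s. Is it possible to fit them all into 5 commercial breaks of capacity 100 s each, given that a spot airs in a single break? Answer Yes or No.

Total = 550 s; ⌈550/100⌉ = 6.
At least 6 commercial breaks are required, but only 5 are allowed.

No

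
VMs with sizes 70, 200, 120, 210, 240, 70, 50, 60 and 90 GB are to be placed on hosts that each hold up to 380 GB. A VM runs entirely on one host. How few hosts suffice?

3

Total = 240 + 210 + 200 + 120 + 90 + 70 + 70 + 60 + 50 = 1110 GB.
Lower bound: ⌈1110/380⌉ = 3 hosts.
A packing using 3 hosts:
  host 1: 240 + 120 = 360
  host 2: 210 + 90 + 70 = 370
  host 3: 200 + 70 + 60 + 50 = 380
This matches the lower bound, so 3 is optimal.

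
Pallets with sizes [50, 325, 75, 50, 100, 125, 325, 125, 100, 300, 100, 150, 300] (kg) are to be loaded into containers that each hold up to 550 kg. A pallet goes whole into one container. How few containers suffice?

Total = 325 + 325 + 300 + 300 + 150 + 125 + 125 + 100 + 100 + 100 + 75 + 50 + 50 = 2125 kg.
Lower bound: ⌈2125/550⌉ = 4 containers.
A packing using 4 containers:
  container 1: 325 + 150 + 75 = 550
  container 2: 325 + 125 + 100 = 550
  container 3: 300 + 125 + 100 = 525
  container 4: 300 + 100 + 50 + 50 = 500
This matches the lower bound, so 4 is optimal.

4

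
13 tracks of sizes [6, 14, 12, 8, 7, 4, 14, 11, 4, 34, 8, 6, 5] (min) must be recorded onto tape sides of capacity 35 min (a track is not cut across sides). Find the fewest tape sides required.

4

Total = 34 + 14 + 14 + 12 + 11 + 8 + 8 + 7 + 6 + 6 + 5 + 4 + 4 = 133 min.
Lower bound: ⌈133/35⌉ = 4 tape sides.
A packing using 4 tape sides:
  side 1: 34 = 34
  side 2: 14 + 14 + 7 = 35
  side 3: 12 + 11 + 8 + 4 = 35
  side 4: 8 + 6 + 6 + 5 + 4 = 29
This matches the lower bound, so 4 is optimal.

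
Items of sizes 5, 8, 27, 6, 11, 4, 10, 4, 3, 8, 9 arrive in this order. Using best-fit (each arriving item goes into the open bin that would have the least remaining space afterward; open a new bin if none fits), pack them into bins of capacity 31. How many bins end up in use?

4

  5 → bin 1 (new)  [load 5/31]
  8 → bin 1  [load 13/31]
  27 → bin 2 (new)  [load 27/31]
  6 → bin 1  [load 19/31]
  11 → bin 1  [load 30/31]
  4 → bin 2  [load 31/31]
  10 → bin 3 (new)  [load 10/31]
  4 → bin 3  [load 14/31]
  3 → bin 3  [load 17/31]
  8 → bin 3  [load 25/31]
  9 → bin 4 (new)  [load 9/31]
4 bins opened.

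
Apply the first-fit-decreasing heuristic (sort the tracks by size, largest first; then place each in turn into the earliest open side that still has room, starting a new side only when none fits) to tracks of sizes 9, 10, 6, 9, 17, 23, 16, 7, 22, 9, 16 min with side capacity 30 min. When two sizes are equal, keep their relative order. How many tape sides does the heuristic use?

Sorted descending: 23, 22, 17, 16, 16, 10, 9, 9, 9, 7, 6.
  23 → side 1 (new)  [load 23/30]
  22 → side 2 (new)  [load 22/30]
  17 → side 3 (new)  [load 17/30]
  16 → side 4 (new)  [load 16/30]
  16 → side 5 (new)  [load 16/30]
  10 → side 3  [load 27/30]
  9 → side 4  [load 25/30]
  9 → side 5  [load 25/30]
  9 → side 6 (new)  [load 9/30]
  7 → side 1  [load 30/30]
  6 → side 2  [load 28/30]
6 tape sides opened.

6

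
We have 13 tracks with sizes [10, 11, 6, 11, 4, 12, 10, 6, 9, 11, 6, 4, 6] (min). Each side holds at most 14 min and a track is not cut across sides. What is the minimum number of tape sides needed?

Total = 12 + 11 + 11 + 11 + 10 + 10 + 9 + 6 + 6 + 6 + 6 + 4 + 4 = 106 min.
Lower bound: ⌈106/14⌉ = 8 tape sides.
A packing using 9 tape sides:
  side 1: 12 = 12
  side 2: 11 = 11
  side 3: 11 = 11
  side 4: 11 = 11
  side 5: 10 + 4 = 14
  side 6: 10 + 4 = 14
  side 7: 9 = 9
  side 8: 6 + 6 = 12
  side 9: 6 + 6 = 12
No arrangement into 8 tape sides stays within capacity, so 9 is optimal.

9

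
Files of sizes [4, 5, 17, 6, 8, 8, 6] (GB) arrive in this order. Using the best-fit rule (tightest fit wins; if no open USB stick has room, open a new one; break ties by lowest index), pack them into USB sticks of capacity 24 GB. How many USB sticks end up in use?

  4 → USB stick 1 (new)  [load 4/24]
  5 → USB stick 1  [load 9/24]
  17 → USB stick 2 (new)  [load 17/24]
  6 → USB stick 2  [load 23/24]
  8 → USB stick 1  [load 17/24]
  8 → USB stick 3 (new)  [load 8/24]
  6 → USB stick 1  [load 23/24]
3 USB sticks opened.

3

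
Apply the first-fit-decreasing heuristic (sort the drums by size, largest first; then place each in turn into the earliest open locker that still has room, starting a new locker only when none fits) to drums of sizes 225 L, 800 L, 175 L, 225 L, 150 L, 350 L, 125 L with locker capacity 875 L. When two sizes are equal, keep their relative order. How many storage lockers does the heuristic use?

Sorted descending: 800, 350, 225, 225, 175, 150, 125.
  800 → locker 1 (new)  [load 800/875]
  350 → locker 2 (new)  [load 350/875]
  225 → locker 2  [load 575/875]
  225 → locker 2  [load 800/875]
  175 → locker 3 (new)  [load 175/875]
  150 → locker 3  [load 325/875]
  125 → locker 3  [load 450/875]
3 storage lockers opened.

3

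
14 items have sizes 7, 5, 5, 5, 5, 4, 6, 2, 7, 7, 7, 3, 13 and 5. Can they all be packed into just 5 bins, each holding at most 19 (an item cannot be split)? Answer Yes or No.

A valid assignment using 5 bins:
  bin 1: 13 + 6 = 19
  bin 2: 7 + 7 + 5 = 19
  bin 3: 7 + 7 + 5 = 19
  bin 4: 5 + 5 + 5 + 4 = 19
  bin 5: 3 + 2 = 5
Every load is within 19, so 5 bins suffice.

Yes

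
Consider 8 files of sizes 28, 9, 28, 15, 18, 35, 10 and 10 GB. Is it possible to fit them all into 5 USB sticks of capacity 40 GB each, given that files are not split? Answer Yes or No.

Yes

A valid assignment using 5 USB sticks:
  USB stick 1: 35 = 35
  USB stick 2: 28 + 10 = 38
  USB stick 3: 28 + 10 = 38
  USB stick 4: 18 + 15 = 33
  USB stick 5: 9 = 9
Every load is within 40 GB, so 5 USB sticks suffice.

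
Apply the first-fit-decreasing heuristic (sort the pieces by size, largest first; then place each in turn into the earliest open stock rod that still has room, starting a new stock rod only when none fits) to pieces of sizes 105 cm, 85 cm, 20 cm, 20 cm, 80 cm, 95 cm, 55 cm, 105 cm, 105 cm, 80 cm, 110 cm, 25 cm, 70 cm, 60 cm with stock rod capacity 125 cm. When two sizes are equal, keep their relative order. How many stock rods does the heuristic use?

Sorted descending: 110, 105, 105, 105, 95, 85, 80, 80, 70, 60, 55, 25, 20, 20.
  110 → stock rod 1 (new)  [load 110/125]
  105 → stock rod 2 (new)  [load 105/125]
  105 → stock rod 3 (new)  [load 105/125]
  105 → stock rod 4 (new)  [load 105/125]
  95 → stock rod 5 (new)  [load 95/125]
  85 → stock rod 6 (new)  [load 85/125]
  80 → stock rod 7 (new)  [load 80/125]
  80 → stock rod 8 (new)  [load 80/125]
  70 → stock rod 9 (new)  [load 70/125]
  60 → stock rod 10 (new)  [load 60/125]
  55 → stock rod 9  [load 125/125]
  25 → stock rod 5  [load 120/125]
  20 → stock rod 2  [load 125/125]
  20 → stock rod 3  [load 125/125]
10 stock rods opened.

10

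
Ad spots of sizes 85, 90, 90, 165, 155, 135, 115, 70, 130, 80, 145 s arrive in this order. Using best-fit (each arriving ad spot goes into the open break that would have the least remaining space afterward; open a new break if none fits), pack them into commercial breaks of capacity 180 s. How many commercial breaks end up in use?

  85 → break 1 (new)  [load 85/180]
  90 → break 1  [load 175/180]
  90 → break 2 (new)  [load 90/180]
  165 → break 3 (new)  [load 165/180]
  155 → break 4 (new)  [load 155/180]
  135 → break 5 (new)  [load 135/180]
  115 → break 6 (new)  [load 115/180]
  70 → break 2  [load 160/180]
  130 → break 7 (new)  [load 130/180]
  80 → break 8 (new)  [load 80/180]
  145 → break 9 (new)  [load 145/180]
9 commercial breaks opened.

9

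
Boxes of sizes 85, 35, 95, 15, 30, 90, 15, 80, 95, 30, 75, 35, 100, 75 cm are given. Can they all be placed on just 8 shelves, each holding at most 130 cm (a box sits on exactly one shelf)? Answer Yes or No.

Yes

A valid assignment using 8 shelves:
  shelf 1: 100 + 30 = 130
  shelf 2: 95 + 35 = 130
  shelf 3: 95 + 35 = 130
  shelf 4: 90 + 30 = 120
  shelf 5: 85 + 15 + 15 = 115
  shelf 6: 80 = 80
  shelf 7: 75 = 75
  shelf 8: 75 = 75
Every load is within 130 cm, so 8 shelves suffice.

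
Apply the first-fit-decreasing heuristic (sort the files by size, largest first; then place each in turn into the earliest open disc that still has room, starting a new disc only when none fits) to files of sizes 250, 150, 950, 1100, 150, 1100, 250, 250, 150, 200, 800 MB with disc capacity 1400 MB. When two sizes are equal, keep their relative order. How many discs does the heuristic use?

4

Sorted descending: 1100, 1100, 950, 800, 250, 250, 250, 200, 150, 150, 150.
  1100 → disc 1 (new)  [load 1100/1400]
  1100 → disc 2 (new)  [load 1100/1400]
  950 → disc 3 (new)  [load 950/1400]
  800 → disc 4 (new)  [load 800/1400]
  250 → disc 1  [load 1350/1400]
  250 → disc 2  [load 1350/1400]
  250 → disc 3  [load 1200/1400]
  200 → disc 3  [load 1400/1400]
  150 → disc 4  [load 950/1400]
  150 → disc 4  [load 1100/1400]
  150 → disc 4  [load 1250/1400]
4 discs opened.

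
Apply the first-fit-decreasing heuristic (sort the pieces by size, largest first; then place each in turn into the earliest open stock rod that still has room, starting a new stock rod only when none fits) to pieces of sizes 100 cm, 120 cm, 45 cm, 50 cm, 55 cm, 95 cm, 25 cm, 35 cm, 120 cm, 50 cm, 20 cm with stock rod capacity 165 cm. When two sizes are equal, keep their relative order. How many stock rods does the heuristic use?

Sorted descending: 120, 120, 100, 95, 55, 50, 50, 45, 35, 25, 20.
  120 → stock rod 1 (new)  [load 120/165]
  120 → stock rod 2 (new)  [load 120/165]
  100 → stock rod 3 (new)  [load 100/165]
  95 → stock rod 4 (new)  [load 95/165]
  55 → stock rod 3  [load 155/165]
  50 → stock rod 4  [load 145/165]
  50 → stock rod 5 (new)  [load 50/165]
  45 → stock rod 1  [load 165/165]
  35 → stock rod 2  [load 155/165]
  25 → stock rod 5  [load 75/165]
  20 → stock rod 4  [load 165/165]
5 stock rods opened.

5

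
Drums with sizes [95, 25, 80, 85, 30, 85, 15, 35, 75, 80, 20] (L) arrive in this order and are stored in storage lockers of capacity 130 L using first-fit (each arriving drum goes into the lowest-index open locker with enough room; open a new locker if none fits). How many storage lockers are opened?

  95 → locker 1 (new)  [load 95/130]
  25 → locker 1  [load 120/130]
  80 → locker 2 (new)  [load 80/130]
  85 → locker 3 (new)  [load 85/130]
  30 → locker 2  [load 110/130]
  85 → locker 4 (new)  [load 85/130]
  15 → locker 2  [load 125/130]
  35 → locker 3  [load 120/130]
  75 → locker 5 (new)  [load 75/130]
  80 → locker 6 (new)  [load 80/130]
  20 → locker 4  [load 105/130]
6 storage lockers opened.

6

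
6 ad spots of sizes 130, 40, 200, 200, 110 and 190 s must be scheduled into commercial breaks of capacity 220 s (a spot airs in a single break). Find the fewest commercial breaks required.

Total = 200 + 200 + 190 + 130 + 110 + 40 = 870 s.
Lower bound: ⌈870/220⌉ = 4 commercial breaks.
A packing using 5 commercial breaks:
  break 1: 200 = 200
  break 2: 200 = 200
  break 3: 190 = 190
  break 4: 130 + 40 = 170
  break 5: 110 = 110
No arrangement into 4 commercial breaks stays within capacity, so 5 is optimal.

5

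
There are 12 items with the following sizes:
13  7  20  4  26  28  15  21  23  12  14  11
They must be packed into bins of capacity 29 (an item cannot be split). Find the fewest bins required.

8

Total = 28 + 26 + 23 + 21 + 20 + 15 + 14 + 13 + 12 + 11 + 7 + 4 = 194.
Lower bound: ⌈194/29⌉ = 7 bins.
A packing using 8 bins:
  bin 1: 28 = 28
  bin 2: 26 = 26
  bin 3: 23 + 4 = 27
  bin 4: 21 + 7 = 28
  bin 5: 20 = 20
  bin 6: 15 + 14 = 29
  bin 7: 13 + 12 = 25
  bin 8: 11 = 11
No arrangement into 7 bins stays within capacity, so 8 is optimal.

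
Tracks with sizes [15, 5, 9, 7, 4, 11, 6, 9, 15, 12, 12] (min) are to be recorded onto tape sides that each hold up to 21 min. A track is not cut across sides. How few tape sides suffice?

6

Total = 15 + 15 + 12 + 12 + 11 + 9 + 9 + 7 + 6 + 5 + 4 = 105 min.
Lower bound: ⌈105/21⌉ = 5 tape sides.
A packing using 6 tape sides:
  side 1: 15 + 6 = 21
  side 2: 15 + 5 = 20
  side 3: 12 + 9 = 21
  side 4: 12 + 9 = 21
  side 5: 11 + 7 = 18
  side 6: 4 = 4
No arrangement into 5 tape sides stays within capacity, so 6 is optimal.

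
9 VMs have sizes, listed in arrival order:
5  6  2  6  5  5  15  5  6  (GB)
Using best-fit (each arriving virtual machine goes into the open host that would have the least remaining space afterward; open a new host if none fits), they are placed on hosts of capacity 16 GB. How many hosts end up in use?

  5 → host 1 (new)  [load 5/16]
  6 → host 1  [load 11/16]
  2 → host 1  [load 13/16]
  6 → host 2 (new)  [load 6/16]
  5 → host 2  [load 11/16]
  5 → host 2  [load 16/16]
  15 → host 3 (new)  [load 15/16]
  5 → host 4 (new)  [load 5/16]
  6 → host 4  [load 11/16]
4 hosts opened.

4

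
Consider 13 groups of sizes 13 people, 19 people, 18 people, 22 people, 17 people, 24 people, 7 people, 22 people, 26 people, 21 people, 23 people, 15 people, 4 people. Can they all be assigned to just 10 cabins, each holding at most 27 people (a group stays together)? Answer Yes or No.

No

Total = 231 people; ⌈231/27⌉ = 9.
10 groups each exceed half the capacity and cannot share a cabin, forcing at least 10 cabins.
The bound of 10 does not rule out 10, but exhaustive search shows no assignment into 10 cabins of capacity 27 people exists — the minimum is 11.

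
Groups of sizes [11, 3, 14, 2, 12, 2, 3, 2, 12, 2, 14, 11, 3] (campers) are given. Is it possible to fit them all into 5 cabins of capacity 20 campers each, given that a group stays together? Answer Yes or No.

No

Total = 91 campers; ⌈91/20⌉ = 5.
6 groups each exceed half the capacity and cannot share a cabin, forcing at least 6 cabins.
At least 6 cabins are required, but only 5 are allowed.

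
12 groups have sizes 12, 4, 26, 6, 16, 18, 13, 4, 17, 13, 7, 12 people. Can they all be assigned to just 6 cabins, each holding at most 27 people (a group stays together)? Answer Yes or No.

A valid assignment using 6 cabins:
  cabin 1: 26 = 26
  cabin 2: 18 + 7 = 25
  cabin 3: 17 + 6 + 4 = 27
  cabin 4: 16 + 4 = 20
  cabin 5: 13 + 13 = 26
  cabin 6: 12 + 12 = 24
Every load is within 27 people, so 6 cabins suffice.

Yes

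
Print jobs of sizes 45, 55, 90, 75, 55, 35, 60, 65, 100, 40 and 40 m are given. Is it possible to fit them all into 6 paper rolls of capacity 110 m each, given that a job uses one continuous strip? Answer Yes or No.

Total = 660 m; ⌈660/110⌉ = 6.
The bound of 6 does not rule out 6, but exhaustive search shows no assignment into 6 paper rolls of capacity 110 m exists — the minimum is 7.

No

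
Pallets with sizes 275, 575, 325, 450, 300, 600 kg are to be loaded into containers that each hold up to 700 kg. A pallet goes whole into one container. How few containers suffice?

Total = 600 + 575 + 450 + 325 + 300 + 275 = 2525 kg.
Lower bound: ⌈2525/700⌉ = 4 containers.
A packing using 5 containers:
  container 1: 600 = 600
  container 2: 575 = 575
  container 3: 450 = 450
  container 4: 325 + 300 = 625
  container 5: 275 = 275
No arrangement into 4 containers stays within capacity, so 5 is optimal.

5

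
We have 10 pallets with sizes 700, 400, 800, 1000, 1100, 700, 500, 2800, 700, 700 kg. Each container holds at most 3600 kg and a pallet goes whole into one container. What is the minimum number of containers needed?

Total = 2800 + 1100 + 1000 + 800 + 700 + 700 + 700 + 700 + 500 + 400 = 9400 kg.
Lower bound: ⌈9400/3600⌉ = 3 containers.
A packing using 3 containers:
  container 1: 2800 + 800 = 3600
  container 2: 1100 + 1000 + 700 + 700 = 3500
  container 3: 700 + 700 + 500 + 400 = 2300
This matches the lower bound, so 3 is optimal.

3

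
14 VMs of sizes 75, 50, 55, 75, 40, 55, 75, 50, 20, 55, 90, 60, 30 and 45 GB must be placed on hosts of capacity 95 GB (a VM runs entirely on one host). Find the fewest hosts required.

10

Total = 90 + 75 + 75 + 75 + 60 + 55 + 55 + 55 + 50 + 50 + 45 + 40 + 30 + 20 = 775 GB.
Lower bound: ⌈775/95⌉ = 9 hosts.
Also, 10 VMs each exceed 95/2 GB, and no two of those can share a host, so at least 10 hosts are needed.
A packing using 10 hosts:
  host 1: 90 = 90
  host 2: 75 + 20 = 95
  host 3: 75 = 75
  host 4: 75 = 75
  host 5: 60 + 30 = 90
  host 6: 55 + 40 = 95
  host 7: 55 = 55
  host 8: 55 = 55
  host 9: 50 + 45 = 95
  host 10: 50 = 50
This matches the lower bound, so 10 is optimal.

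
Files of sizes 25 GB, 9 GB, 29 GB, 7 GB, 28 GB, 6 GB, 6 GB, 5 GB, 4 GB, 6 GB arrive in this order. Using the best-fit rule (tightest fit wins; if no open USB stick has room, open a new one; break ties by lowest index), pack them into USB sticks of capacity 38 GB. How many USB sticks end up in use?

  25 → USB stick 1 (new)  [load 25/38]
  9 → USB stick 1  [load 34/38]
  29 → USB stick 2 (new)  [load 29/38]
  7 → USB stick 2  [load 36/38]
  28 → USB stick 3 (new)  [load 28/38]
  6 → USB stick 3  [load 34/38]
  6 → USB stick 4 (new)  [load 6/38]
  5 → USB stick 4  [load 11/38]
  4 → USB stick 1  [load 38/38]
  6 → USB stick 4  [load 17/38]
4 USB sticks opened.

4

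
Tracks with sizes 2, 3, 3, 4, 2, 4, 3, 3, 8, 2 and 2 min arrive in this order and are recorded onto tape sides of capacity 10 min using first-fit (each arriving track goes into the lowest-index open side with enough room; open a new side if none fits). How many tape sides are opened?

4

  2 → side 1 (new)  [load 2/10]
  3 → side 1  [load 5/10]
  3 → side 1  [load 8/10]
  4 → side 2 (new)  [load 4/10]
  2 → side 1  [load 10/10]
  4 → side 2  [load 8/10]
  3 → side 3 (new)  [load 3/10]
  3 → side 3  [load 6/10]
  8 → side 4 (new)  [load 8/10]
  2 → side 2  [load 10/10]
  2 → side 3  [load 8/10]
4 tape sides opened.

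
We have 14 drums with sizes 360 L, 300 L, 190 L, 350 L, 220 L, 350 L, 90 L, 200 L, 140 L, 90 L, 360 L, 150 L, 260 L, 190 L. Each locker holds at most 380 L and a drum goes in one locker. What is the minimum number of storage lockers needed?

Total = 360 + 360 + 350 + 350 + 300 + 260 + 220 + 200 + 190 + 190 + 150 + 140 + 90 + 90 = 3250 L.
Lower bound: ⌈3250/380⌉ = 9 storage lockers.
A packing using 10 storage lockers:
  locker 1: 360 = 360
  locker 2: 360 = 360
  locker 3: 350 = 350
  locker 4: 350 = 350
  locker 5: 300 = 300
  locker 6: 260 + 90 = 350
  locker 7: 220 + 150 = 370
  locker 8: 200 + 140 = 340
  locker 9: 190 + 190 = 380
  locker 10: 90 = 90
No arrangement into 9 storage lockers stays within capacity, so 10 is optimal.

10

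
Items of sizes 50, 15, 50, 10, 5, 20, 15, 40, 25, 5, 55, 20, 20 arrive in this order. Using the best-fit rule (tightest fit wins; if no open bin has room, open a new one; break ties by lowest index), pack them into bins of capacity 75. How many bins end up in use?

  50 → bin 1 (new)  [load 50/75]
  15 → bin 1  [load 65/75]
  50 → bin 2 (new)  [load 50/75]
  10 → bin 1  [load 75/75]
  5 → bin 2  [load 55/75]
  20 → bin 2  [load 75/75]
  15 → bin 3 (new)  [load 15/75]
  40 → bin 3  [load 55/75]
  25 → bin 4 (new)  [load 25/75]
  5 → bin 3  [load 60/75]
  55 → bin 5 (new)  [load 55/75]
  20 → bin 5  [load 75/75]
  20 → bin 4  [load 45/75]
5 bins opened.

5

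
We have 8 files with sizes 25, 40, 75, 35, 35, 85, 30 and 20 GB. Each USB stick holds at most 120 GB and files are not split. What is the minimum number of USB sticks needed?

Total = 85 + 75 + 40 + 35 + 35 + 30 + 25 + 20 = 345 GB.
Lower bound: ⌈345/120⌉ = 3 USB sticks.
A packing using 3 USB sticks:
  USB stick 1: 85 + 35 = 120
  USB stick 2: 75 + 40 = 115
  USB stick 3: 35 + 30 + 25 + 20 = 110
This matches the lower bound, so 3 is optimal.

3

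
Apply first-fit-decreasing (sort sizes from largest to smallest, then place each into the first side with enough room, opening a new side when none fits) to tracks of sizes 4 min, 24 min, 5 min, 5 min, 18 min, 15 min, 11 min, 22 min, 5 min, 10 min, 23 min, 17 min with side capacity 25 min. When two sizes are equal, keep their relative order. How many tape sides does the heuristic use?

7

Sorted descending: 24, 23, 22, 18, 17, 15, 11, 10, 5, 5, 5, 4.
  24 → side 1 (new)  [load 24/25]
  23 → side 2 (new)  [load 23/25]
  22 → side 3 (new)  [load 22/25]
  18 → side 4 (new)  [load 18/25]
  17 → side 5 (new)  [load 17/25]
  15 → side 6 (new)  [load 15/25]
  11 → side 7 (new)  [load 11/25]
  10 → side 6  [load 25/25]
  5 → side 4  [load 23/25]
  5 → side 5  [load 22/25]
  5 → side 7  [load 16/25]
  4 → side 7  [load 20/25]
7 tape sides opened.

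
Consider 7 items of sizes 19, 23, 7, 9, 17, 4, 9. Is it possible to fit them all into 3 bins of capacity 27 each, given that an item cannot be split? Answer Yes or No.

Total = 88; ⌈88/27⌉ = 4.
At least 4 bins are required, but only 3 are allowed.

No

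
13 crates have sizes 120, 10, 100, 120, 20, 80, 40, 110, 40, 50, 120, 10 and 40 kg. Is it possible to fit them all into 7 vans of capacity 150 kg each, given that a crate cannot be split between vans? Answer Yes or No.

A valid assignment using 7 vans:
  van 1: 120 + 20 + 10 = 150
  van 2: 120 + 10 = 130
  van 3: 120 = 120
  van 4: 110 + 40 = 150
  van 5: 100 + 50 = 150
  van 6: 80 + 40 = 120
  van 7: 40 = 40
Every load is within 150 kg, so 7 vans suffice.

Yes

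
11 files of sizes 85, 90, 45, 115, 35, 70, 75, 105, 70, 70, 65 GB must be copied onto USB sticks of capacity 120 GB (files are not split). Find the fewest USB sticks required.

9

Total = 115 + 105 + 90 + 85 + 75 + 70 + 70 + 70 + 65 + 45 + 35 = 825 GB.
Lower bound: ⌈825/120⌉ = 7 USB sticks.
Also, 9 files each exceed 60 GB, and no two of those can share a USB stick, so at least 9 USB sticks are needed.
A packing using 9 USB sticks:
  USB stick 1: 115 = 115
  USB stick 2: 105 = 105
  USB stick 3: 90 = 90
  USB stick 4: 85 + 35 = 120
  USB stick 5: 75 + 45 = 120
  USB stick 6: 70 = 70
  USB stick 7: 70 = 70
  USB stick 8: 70 = 70
  USB stick 9: 65 = 65
This matches the lower bound, so 9 is optimal.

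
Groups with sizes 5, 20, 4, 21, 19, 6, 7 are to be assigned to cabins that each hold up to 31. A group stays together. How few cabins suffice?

3

Total = 21 + 20 + 19 + 7 + 6 + 5 + 4 = 82.
Lower bound: ⌈82/31⌉ = 3 cabins.
A packing using 3 cabins:
  cabin 1: 21 + 7 = 28
  cabin 2: 20 + 6 + 5 = 31
  cabin 3: 19 + 4 = 23
This matches the lower bound, so 3 is optimal.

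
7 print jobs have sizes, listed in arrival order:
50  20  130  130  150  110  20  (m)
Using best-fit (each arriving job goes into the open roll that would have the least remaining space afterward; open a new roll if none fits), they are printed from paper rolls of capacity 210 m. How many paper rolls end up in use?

  50 → roll 1 (new)  [load 50/210]
  20 → roll 1  [load 70/210]
  130 → roll 1  [load 200/210]
  130 → roll 2 (new)  [load 130/210]
  150 → roll 3 (new)  [load 150/210]
  110 → roll 4 (new)  [load 110/210]
  20 → roll 3  [load 170/210]
4 paper rolls opened.

4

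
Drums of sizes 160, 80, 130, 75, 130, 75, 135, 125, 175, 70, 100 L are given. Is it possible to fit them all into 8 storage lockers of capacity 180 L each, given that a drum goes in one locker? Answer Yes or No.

Total = 1255 L; ⌈1255/180⌉ = 7.
The bound of 7 does not rule out 8, but exhaustive search shows no assignment into 8 storage lockers of capacity 180 L exists — the minimum is 9.

No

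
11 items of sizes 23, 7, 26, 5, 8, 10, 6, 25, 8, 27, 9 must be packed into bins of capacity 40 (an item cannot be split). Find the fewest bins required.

Total = 27 + 26 + 25 + 23 + 10 + 9 + 8 + 8 + 7 + 6 + 5 = 154.
Lower bound: ⌈154/40⌉ = 4 bins.
A packing using 4 bins:
  bin 1: 27 + 10 = 37
  bin 2: 26 + 9 + 5 = 40
  bin 3: 25 + 8 + 7 = 40
  bin 4: 23 + 8 + 6 = 37
This matches the lower bound, so 4 is optimal.

4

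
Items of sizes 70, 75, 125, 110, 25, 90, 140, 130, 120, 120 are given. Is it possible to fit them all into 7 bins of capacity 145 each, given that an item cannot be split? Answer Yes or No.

No

Total = 1005; ⌈1005/145⌉ = 7.
8 items each exceed half the capacity and cannot share a bin, forcing at least 8 bins.
At least 8 bins are required, but only 7 are allowed.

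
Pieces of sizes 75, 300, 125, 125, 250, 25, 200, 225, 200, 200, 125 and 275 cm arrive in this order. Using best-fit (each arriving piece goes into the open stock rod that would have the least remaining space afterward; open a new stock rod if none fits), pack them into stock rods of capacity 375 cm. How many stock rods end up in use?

8

  75 → stock rod 1 (new)  [load 75/375]
  300 → stock rod 1  [load 375/375]
  125 → stock rod 2 (new)  [load 125/375]
  125 → stock rod 2  [load 250/375]
  250 → stock rod 3 (new)  [load 250/375]
  25 → stock rod 2  [load 275/375]
  200 → stock rod 4 (new)  [load 200/375]
  225 → stock rod 5 (new)  [load 225/375]
  200 → stock rod 6 (new)  [load 200/375]
  200 → stock rod 7 (new)  [load 200/375]
  125 → stock rod 3  [load 375/375]
  275 → stock rod 8 (new)  [load 275/375]
8 stock rods opened.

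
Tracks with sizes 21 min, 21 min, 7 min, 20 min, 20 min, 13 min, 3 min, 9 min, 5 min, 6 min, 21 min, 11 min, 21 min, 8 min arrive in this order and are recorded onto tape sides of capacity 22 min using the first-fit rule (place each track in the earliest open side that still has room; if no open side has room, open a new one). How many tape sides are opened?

10

  21 → side 1 (new)  [load 21/22]
  21 → side 2 (new)  [load 21/22]
  7 → side 3 (new)  [load 7/22]
  20 → side 4 (new)  [load 20/22]
  20 → side 5 (new)  [load 20/22]
  13 → side 3  [load 20/22]
  3 → side 6 (new)  [load 3/22]
  9 → side 6  [load 12/22]
  5 → side 6  [load 17/22]
  6 → side 7 (new)  [load 6/22]
  21 → side 8 (new)  [load 21/22]
  11 → side 7  [load 17/22]
  21 → side 9 (new)  [load 21/22]
  8 → side 10 (new)  [load 8/22]
10 tape sides opened.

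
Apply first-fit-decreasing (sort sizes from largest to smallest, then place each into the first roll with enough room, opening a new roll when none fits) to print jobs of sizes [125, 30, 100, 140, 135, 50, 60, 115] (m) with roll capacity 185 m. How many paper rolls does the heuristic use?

Sorted descending: 140, 135, 125, 115, 100, 60, 50, 30.
  140 → roll 1 (new)  [load 140/185]
  135 → roll 2 (new)  [load 135/185]
  125 → roll 3 (new)  [load 125/185]
  115 → roll 4 (new)  [load 115/185]
  100 → roll 5 (new)  [load 100/185]
  60 → roll 3  [load 185/185]
  50 → roll 2  [load 185/185]
  30 → roll 1  [load 170/185]
5 paper rolls opened.

5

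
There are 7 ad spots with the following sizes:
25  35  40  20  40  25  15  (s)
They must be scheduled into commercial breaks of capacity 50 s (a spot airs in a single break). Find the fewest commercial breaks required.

5

Total = 40 + 40 + 35 + 25 + 25 + 20 + 15 = 200 s.
Lower bound: ⌈200/50⌉ = 4 commercial breaks.
A packing using 5 commercial breaks:
  break 1: 40 = 40
  break 2: 40 = 40
  break 3: 35 + 15 = 50
  break 4: 25 + 25 = 50
  break 5: 20 = 20
No arrangement into 4 commercial breaks stays within capacity, so 5 is optimal.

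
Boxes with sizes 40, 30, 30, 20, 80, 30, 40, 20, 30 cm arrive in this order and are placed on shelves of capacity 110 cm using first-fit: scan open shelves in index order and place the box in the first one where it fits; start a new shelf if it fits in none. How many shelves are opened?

4

  40 → shelf 1 (new)  [load 40/110]
  30 → shelf 1  [load 70/110]
  30 → shelf 1  [load 100/110]
  20 → shelf 2 (new)  [load 20/110]
  80 → shelf 2  [load 100/110]
  30 → shelf 3 (new)  [load 30/110]
  40 → shelf 3  [load 70/110]
  20 → shelf 3  [load 90/110]
  30 → shelf 4 (new)  [load 30/110]
4 shelves opened.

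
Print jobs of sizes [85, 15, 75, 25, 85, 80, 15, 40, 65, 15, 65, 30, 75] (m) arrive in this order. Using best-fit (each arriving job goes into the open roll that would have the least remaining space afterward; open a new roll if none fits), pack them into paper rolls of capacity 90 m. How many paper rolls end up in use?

9

  85 → roll 1 (new)  [load 85/90]
  15 → roll 2 (new)  [load 15/90]
  75 → roll 2  [load 90/90]
  25 → roll 3 (new)  [load 25/90]
  85 → roll 4 (new)  [load 85/90]
  80 → roll 5 (new)  [load 80/90]
  15 → roll 3  [load 40/90]
  40 → roll 3  [load 80/90]
  65 → roll 6 (new)  [load 65/90]
  15 → roll 6  [load 80/90]
  65 → roll 7 (new)  [load 65/90]
  30 → roll 8 (new)  [load 30/90]
  75 → roll 9 (new)  [load 75/90]
9 paper rolls opened.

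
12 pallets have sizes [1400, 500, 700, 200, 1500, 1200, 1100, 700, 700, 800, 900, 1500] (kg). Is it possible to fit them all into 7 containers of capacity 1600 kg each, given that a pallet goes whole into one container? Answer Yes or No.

No

Total = 11200 kg; ⌈11200/1600⌉ = 7.
The bound of 7 does not rule out 7, but exhaustive search shows no assignment into 7 containers of capacity 1600 kg exists — the minimum is 8.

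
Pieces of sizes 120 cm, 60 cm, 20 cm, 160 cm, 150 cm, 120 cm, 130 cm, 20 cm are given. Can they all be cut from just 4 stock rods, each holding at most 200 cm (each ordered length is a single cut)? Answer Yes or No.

Total = 780 cm; ⌈780/200⌉ = 4.
5 pieces each exceed half the capacity and cannot share a stock rod, forcing at least 5 stock rods.
At least 5 stock rods are required, but only 4 are allowed.

No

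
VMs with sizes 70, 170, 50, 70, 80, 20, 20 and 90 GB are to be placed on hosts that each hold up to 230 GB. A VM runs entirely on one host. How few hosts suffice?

Total = 170 + 90 + 80 + 70 + 70 + 50 + 20 + 20 = 570 GB.
Lower bound: ⌈570/230⌉ = 3 hosts.
A packing using 3 hosts:
  host 1: 170 + 50 = 220
  host 2: 90 + 80 + 20 + 20 = 210
  host 3: 70 + 70 = 140
This matches the lower bound, so 3 is optimal.

3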